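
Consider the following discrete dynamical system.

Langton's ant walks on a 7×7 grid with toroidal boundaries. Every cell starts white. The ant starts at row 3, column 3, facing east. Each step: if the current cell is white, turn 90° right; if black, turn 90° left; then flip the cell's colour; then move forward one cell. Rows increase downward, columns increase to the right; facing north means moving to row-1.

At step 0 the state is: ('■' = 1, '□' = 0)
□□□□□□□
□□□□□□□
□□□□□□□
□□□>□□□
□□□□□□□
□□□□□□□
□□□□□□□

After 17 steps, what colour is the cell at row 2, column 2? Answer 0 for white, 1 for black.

0

0) □□□□□□□
□□□□□□□
□□□□□□□
□□□>□□□
□□□□□□□
□□□□□□□
□□□□□□□
1) □□□□□□□
□□□□□□□
□□□□□□□
□□□■□□□
□□□v□□□
□□□□□□□
□□□□□□□
2) □□□□□□□
□□□□□□□
□□□□□□□
□□□■□□□
□□<■□□□
□□□□□□□
□□□□□□□
3) □□□□□□□
□□□□□□□
□□□□□□□
□□^■□□□
□□■■□□□
□□□□□□□
□□□□□□□
4) □□□□□□□
□□□□□□□
□□□□□□□
□□■>□□□
□□■■□□□
□□□□□□□
□□□□□□□
5) □□□□□□□
□□□□□□□
□□□^□□□
□□■□□□□
□□■■□□□
□□□□□□□
□□□□□□□
6) □□□□□□□
□□□□□□□
□□□■>□□
□□■□□□□
□□■■□□□
□□□□□□□
□□□□□□□
7) □□□□□□□
□□□□□□□
□□□■■□□
□□■□v□□
□□■■□□□
□□□□□□□
□□□□□□□
8) □□□□□□□
□□□□□□□
□□□■■□□
□□■<■□□
□□■■□□□
□□□□□□□
□□□□□□□
9) □□□□□□□
□□□□□□□
□□□^■□□
□□■■■□□
□□■■□□□
□□□□□□□
□□□□□□□
10) □□□□□□□
□□□□□□□
□□<□■□□
□□■■■□□
□□■■□□□
□□□□□□□
□□□□□□□
11) □□□□□□□
□□^□□□□
□□■□■□□
□□■■■□□
□□■■□□□
□□□□□□□
□□□□□□□
12) □□□□□□□
□□■>□□□
□□■□■□□
□□■■■□□
□□■■□□□
□□□□□□□
□□□□□□□
13) □□□□□□□
□□■■□□□
□□■v■□□
□□■■■□□
□□■■□□□
□□□□□□□
□□□□□□□
14) □□□□□□□
□□■■□□□
□□<■■□□
□□■■■□□
□□■■□□□
□□□□□□□
□□□□□□□
15) □□□□□□□
□□■■□□□
□□□■■□□
□□v■■□□
□□■■□□□
□□□□□□□
□□□□□□□
16) □□□□□□□
□□■■□□□
□□□■■□□
□□□>■□□
□□■■□□□
□□□□□□□
□□□□□□□
17) □□□□□□□
□□■■□□□
□□□^■□□
□□□□■□□
□□■■□□□
□□□□□□□
□□□□□□□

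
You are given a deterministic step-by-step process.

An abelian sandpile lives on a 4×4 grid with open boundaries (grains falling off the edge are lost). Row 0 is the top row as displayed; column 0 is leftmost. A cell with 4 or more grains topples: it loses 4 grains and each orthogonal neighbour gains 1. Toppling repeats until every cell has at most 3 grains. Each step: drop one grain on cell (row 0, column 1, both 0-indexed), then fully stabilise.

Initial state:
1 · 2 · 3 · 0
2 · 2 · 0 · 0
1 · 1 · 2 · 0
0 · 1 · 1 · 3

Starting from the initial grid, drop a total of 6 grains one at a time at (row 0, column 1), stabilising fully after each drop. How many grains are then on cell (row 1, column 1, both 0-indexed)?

0

gen 0: 1 · 2 · 3 · 0
2 · 2 · 0 · 0
1 · 1 · 2 · 0
0 · 1 · 1 · 3
gen 1: 1 · 3 · 3 · 0
2 · 2 · 0 · 0
1 · 1 · 2 · 0
0 · 1 · 1 · 3
gen 2: 2 · 1 · 0 · 1
2 · 3 · 1 · 0
1 · 1 · 2 · 0
0 · 1 · 1 · 3
gen 3: 2 · 2 · 0 · 1
2 · 3 · 1 · 0
1 · 1 · 2 · 0
0 · 1 · 1 · 3
gen 4: 2 · 3 · 0 · 1
2 · 3 · 1 · 0
1 · 1 · 2 · 0
0 · 1 · 1 · 3
gen 5: 3 · 1 · 1 · 1
3 · 0 · 2 · 0
1 · 2 · 2 · 0
0 · 1 · 1 · 3
gen 6: 3 · 2 · 1 · 1
3 · 0 · 2 · 0
1 · 2 · 2 · 0
0 · 1 · 1 · 3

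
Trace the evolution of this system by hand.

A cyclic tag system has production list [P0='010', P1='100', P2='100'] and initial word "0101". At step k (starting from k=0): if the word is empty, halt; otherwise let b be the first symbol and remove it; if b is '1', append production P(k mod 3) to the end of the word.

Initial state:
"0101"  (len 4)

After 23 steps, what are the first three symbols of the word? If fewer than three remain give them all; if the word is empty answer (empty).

0) "0101"  (len 4)
1) "101"  (len 3)
2) "01100"  (len 5)
3) "1100"  (len 4)
4) "100010"  (len 6)
5) "00010100"  (len 8)
6) "0010100"  (len 7)
7) "010100"  (len 6)
8) "10100"  (len 5)
9) "0100100"  (len 7)
10) "100100"  (len 6)
11) "00100100"  (len 8)
12) "0100100"  (len 7)
13) "100100"  (len 6)
14) "00100100"  (len 8)
15) "0100100"  (len 7)
16) "100100"  (len 6)
17) "00100100"  (len 8)
18) "0100100"  (len 7)
19) "100100"  (len 6)
20) "00100100"  (len 8)
21) "0100100"  (len 7)
22) "100100"  (len 6)
23) "00100100"  (len 8)

001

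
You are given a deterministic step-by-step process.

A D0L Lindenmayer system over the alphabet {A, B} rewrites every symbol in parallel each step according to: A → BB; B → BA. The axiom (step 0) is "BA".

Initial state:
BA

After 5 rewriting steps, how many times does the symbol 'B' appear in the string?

gen 0: BA
gen 1: BABB
gen 2: BABBBABA
gen 3: BABBBABABABBBABB
gen 4: BABBBABABABBBABBBABBBABABABBBABA
gen 5: BABBBABABABBBABBBABBBABABABBBABABABBBABABABBBABBBABBBABABABBBABB

43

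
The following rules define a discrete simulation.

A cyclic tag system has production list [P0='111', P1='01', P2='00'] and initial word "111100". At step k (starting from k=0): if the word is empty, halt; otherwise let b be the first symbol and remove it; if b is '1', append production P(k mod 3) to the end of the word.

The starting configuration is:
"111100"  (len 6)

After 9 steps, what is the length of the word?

gen 0: "111100"  (len 6)
gen 1: "11100111"  (len 8)
gen 2: "110011101"  (len 9)
gen 3: "1001110100"  (len 10)
gen 4: "001110100111"  (len 12)
gen 5: "01110100111"  (len 11)
gen 6: "1110100111"  (len 10)
gen 7: "110100111111"  (len 12)
gen 8: "1010011111101"  (len 13)
gen 9: "01001111110100"  (len 14)

14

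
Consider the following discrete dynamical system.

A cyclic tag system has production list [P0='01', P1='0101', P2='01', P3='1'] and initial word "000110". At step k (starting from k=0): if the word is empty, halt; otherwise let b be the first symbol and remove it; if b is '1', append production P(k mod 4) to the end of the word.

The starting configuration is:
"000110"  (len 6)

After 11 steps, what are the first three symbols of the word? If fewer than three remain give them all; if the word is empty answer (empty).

010

step 0: "000110"  (len 6)
step 1: "00110"  (len 5)
step 2: "0110"  (len 4)
step 3: "110"  (len 3)
step 4: "101"  (len 3)
step 5: "0101"  (len 4)
step 6: "101"  (len 3)
step 7: "0101"  (len 4)
step 8: "101"  (len 3)
step 9: "0101"  (len 4)
step 10: "101"  (len 3)
step 11: "0101"  (len 4)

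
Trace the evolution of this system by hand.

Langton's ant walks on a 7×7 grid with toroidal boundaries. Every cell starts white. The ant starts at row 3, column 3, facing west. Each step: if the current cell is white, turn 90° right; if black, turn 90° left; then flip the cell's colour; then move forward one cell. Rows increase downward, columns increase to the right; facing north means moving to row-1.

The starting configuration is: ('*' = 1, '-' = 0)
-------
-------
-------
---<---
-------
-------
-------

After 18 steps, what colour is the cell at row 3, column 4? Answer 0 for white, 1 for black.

0

t=0: -------
-------
-------
---<---
-------
-------
-------
t=1: -------
-------
---^---
---*---
-------
-------
-------
t=2: -------
-------
---*>--
---*---
-------
-------
-------
t=3: -------
-------
---**--
---*v--
-------
-------
-------
t=4: -------
-------
---**--
---<*--
-------
-------
-------
t=5: -------
-------
---**--
----*--
---v---
-------
-------
t=6: -------
-------
---**--
----*--
--<*---
-------
-------
t=7: -------
-------
---**--
--^-*--
--**---
-------
-------
t=8: -------
-------
---**--
--*>*--
--**---
-------
-------
t=9: -------
-------
---**--
--***--
--*v---
-------
-------
t=10: -------
-------
---**--
--***--
--*->--
-------
-------
t=11: -------
-------
---**--
--***--
--*-*--
----v--
-------
t=12: -------
-------
---**--
--***--
--*-*--
---<*--
-------
t=13: -------
-------
---**--
--***--
--*^*--
---**--
-------
t=14: -------
-------
---**--
--***--
--**>--
---**--
-------
t=15: -------
-------
---**--
--**^--
--**---
---**--
-------
t=16: -------
-------
---**--
--*<---
--**---
---**--
-------
t=17: -------
-------
---**--
--*----
--*v---
---**--
-------
t=18: -------
-------
---**--
--*----
--*->--
---**--
-------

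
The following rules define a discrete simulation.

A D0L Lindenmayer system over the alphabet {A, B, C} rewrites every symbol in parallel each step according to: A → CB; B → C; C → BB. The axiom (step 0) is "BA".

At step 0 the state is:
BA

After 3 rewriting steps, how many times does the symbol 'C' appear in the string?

[0] BA
[1] CCB
[2] BBBBC
[3] CCCCBB

4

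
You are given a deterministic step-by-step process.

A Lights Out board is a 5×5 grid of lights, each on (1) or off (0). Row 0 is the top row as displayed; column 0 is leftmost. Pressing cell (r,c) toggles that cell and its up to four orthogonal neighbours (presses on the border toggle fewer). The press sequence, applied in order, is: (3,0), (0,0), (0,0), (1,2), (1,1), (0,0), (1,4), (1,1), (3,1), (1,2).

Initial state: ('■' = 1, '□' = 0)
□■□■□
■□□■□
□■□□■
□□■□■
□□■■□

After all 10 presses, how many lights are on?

[0] □■□■□
■□□■□
□■□□■
□□■□■
□□■■□
[1] □■□■□
■□□■□
■■□□■
■■■□■
■□■■□
[2] ■□□■□
□□□■□
■■□□■
■■■□■
■□■■□
[3] □■□■□
■□□■□
■■□□■
■■■□■
■□■■□
[4] □■■■□
■■■□□
■■■□■
■■■□■
■□■■□
[5] □□■■□
□□□□□
■□■□■
■■■□■
■□■■□
[6] ■■■■□
■□□□□
■□■□■
■■■□■
■□■■□
[7] ■■■■■
■□□■■
■□■□□
■■■□■
■□■■□
[8] ■□■■■
□■■■■
■■■□□
■■■□■
■□■■□
[9] ■□■■■
□■■■■
■□■□□
□□□□■
■■■■□
[10] ■□□■■
□□□□■
■□□□□
□□□□■
■■■■□

10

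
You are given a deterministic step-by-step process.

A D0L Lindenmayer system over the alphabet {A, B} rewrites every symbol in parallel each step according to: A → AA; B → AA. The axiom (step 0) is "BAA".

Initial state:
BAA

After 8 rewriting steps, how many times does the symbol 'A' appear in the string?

t=0: BAA
t=1: AAAAAA
t=2: AAAAAAAAAAAA
t=3: AAAAAAAAAAAAAAAAAAAAAAAA
t=4: AAAAAAAAAAAAAAAAAAAAAAAAAAAAAAAAAAAAAAAAAAAAAAAA
t=5: AAAAAAAAAAAAAAAAAAAAAAAAAAAAAAAAAAAAAAAAAAAAAAAAAAAAAAAAAAAAAAAAAAAAAAAAAAAAAAAAAAAAAAAAAAAAAAAA
t=6: AAAAAAAAAAAAAAAAAAAAAAAAAAAAAAAAAAAAAAAAAAAAAAAAAAAAAAAAAA…AAAAAAAAAAAAAAAAAAAAAAAAAAAAAAAAAAAAAAAAAAAAAAAAAAAAAAAAAA  (len 192)
t=7: AAAAAAAAAAAAAAAAAAAAAAAAAAAAAAAAAAAAAAAAAAAAAAAAAAAAAAAAAA…AAAAAAAAAAAAAAAAAAAAAAAAAAAAAAAAAAAAAAAAAAAAAAAAAAAAAAAAAA  (len 384)
t=8: AAAAAAAAAAAAAAAAAAAAAAAAAAAAAAAAAAAAAAAAAAAAAAAAAAAAAAAAAA…AAAAAAAAAAAAAAAAAAAAAAAAAAAAAAAAAAAAAAAAAAAAAAAAAAAAAAAAAA  (len 768)

768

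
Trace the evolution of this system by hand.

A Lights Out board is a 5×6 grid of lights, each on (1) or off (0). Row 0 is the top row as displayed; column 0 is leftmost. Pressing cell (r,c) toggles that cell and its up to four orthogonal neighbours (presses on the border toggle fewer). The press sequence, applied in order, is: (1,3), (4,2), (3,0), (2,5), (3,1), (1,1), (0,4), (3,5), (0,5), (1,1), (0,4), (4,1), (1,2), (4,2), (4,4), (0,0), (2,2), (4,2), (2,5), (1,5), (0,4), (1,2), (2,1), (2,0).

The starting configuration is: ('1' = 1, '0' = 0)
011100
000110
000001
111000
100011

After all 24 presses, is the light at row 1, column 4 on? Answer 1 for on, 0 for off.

0

0) 011100
000110
000001
111000
100011
1) 011000
001000
000101
111000
100011
2) 011000
001000
000101
110000
111111
3) 011000
001000
100101
000000
011111
4) 011000
001001
100110
000001
011111
5) 011000
001001
110110
111001
001111
6) 001000
110001
100110
111001
001111
7) 001111
110011
100110
111001
001111
8) 001111
110011
100111
111010
001110
9) 001100
110010
100111
111010
001110
10) 011100
001010
110111
111010
001110
11) 011011
001000
110111
111010
001110
12) 011011
001000
110111
101010
110110
13) 010011
010100
111111
101010
110110
14) 010011
010100
111111
100010
101010
15) 010011
010100
111111
100000
101101
16) 100011
110100
111111
100000
101101
17) 100011
111100
100011
101000
101101
18) 100011
111100
100011
100000
110001
19) 100011
111101
100000
100001
110001
20) 100010
111110
100001
100001
110001
21) 100101
111100
100001
100001
110001
22) 101101
100000
101001
100001
110001
23) 101101
110000
010001
110001
110001
24) 101101
010000
100001
010001
110001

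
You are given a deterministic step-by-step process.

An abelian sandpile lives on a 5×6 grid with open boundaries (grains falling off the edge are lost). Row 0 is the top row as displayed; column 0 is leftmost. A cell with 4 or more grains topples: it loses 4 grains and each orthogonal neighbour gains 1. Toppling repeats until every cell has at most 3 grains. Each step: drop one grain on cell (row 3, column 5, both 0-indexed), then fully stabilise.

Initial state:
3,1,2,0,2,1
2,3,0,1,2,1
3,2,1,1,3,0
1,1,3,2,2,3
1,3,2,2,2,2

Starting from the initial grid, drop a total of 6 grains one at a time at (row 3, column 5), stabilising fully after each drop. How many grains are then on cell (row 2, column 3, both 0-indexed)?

2

0) 3,1,2,0,2,1
2,3,0,1,2,1
3,2,1,1,3,0
1,1,3,2,2,3
1,3,2,2,2,2
1) 3,1,2,0,2,1
2,3,0,1,2,1
3,2,1,1,3,1
1,1,3,2,3,0
1,3,2,2,2,3
2) 3,1,2,0,2,1
2,3,0,1,2,1
3,2,1,1,3,1
1,1,3,2,3,1
1,3,2,2,2,3
3) 3,1,2,0,2,1
2,3,0,1,2,1
3,2,1,1,3,1
1,1,3,2,3,2
1,3,2,2,2,3
4) 3,1,2,0,2,1
2,3,0,1,2,1
3,2,1,1,3,1
1,1,3,2,3,3
1,3,2,2,2,3
5) 3,1,2,0,2,1
2,3,0,1,3,1
3,2,1,2,0,3
1,1,3,3,2,2
1,3,2,3,0,1
6) 3,1,2,0,2,1
2,3,0,1,3,1
3,2,1,2,0,3
1,1,3,3,2,3
1,3,2,3,0,1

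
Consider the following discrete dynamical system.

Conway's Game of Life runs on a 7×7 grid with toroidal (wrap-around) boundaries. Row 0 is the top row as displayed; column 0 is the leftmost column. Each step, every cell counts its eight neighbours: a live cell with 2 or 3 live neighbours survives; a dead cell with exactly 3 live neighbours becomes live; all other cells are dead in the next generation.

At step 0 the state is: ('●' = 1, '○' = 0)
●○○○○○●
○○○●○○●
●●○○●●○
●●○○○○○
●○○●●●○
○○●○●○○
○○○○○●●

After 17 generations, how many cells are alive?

12

gen 0: ●○○○○○●
○○○●○○●
●●○○●●○
●●○○○○○
●○○●●●○
○○●○●○○
○○○○○●●
gen 1: ●○○○○○○
○●○○●○○
○●●○●●○
○○●●○○○
●○●●●●●
○○○○○○○
●○○○○●●
gen 2: ●●○○○●○
●●●●●●○
○●○○●●○
●○○○○○○
○●●○●●●
○●○●○○○
●○○○○○●
gen 3: ○○○●○●○
○○○●○○○
○○○○○●○
●○●●○○○
○●●●●●●
○●○●●○○
○○●○○○●
gen 4: ○○●●●○○
○○○○○○○
○○●●●○○
●○○○○○○
○○○○○●●
○●○○○○●
○○●○○●○
gen 5: ○○●●●○○
○○○○○○○
○○○●○○○
○○○●●●●
○○○○○●●
●○○○○○●
○●●○●●○
gen 6: ○●●○●●○
○○●○●○○
○○○●○●○
○○○●○○●
○○○○○○○
●●○○●○○
●●●○●●●
gen 7: ○○○○○○○
○●●○○○○
○○●●○●○
○○○○●○○
●○○○○○○
○○●●●○○
○○○○○○○
gen 8: ○○○○○○○
○●●●○○○
○●●●●○○
○○○●●○○
○○○○●○○
○○○●○○○
○○○●○○○
gen 9: ○○○●○○○
○●○○●○○
○●○○○○○
○○○○○●○
○○○○●○○
○○○●●○○
○○○○○○○
gen 10: ○○○○○○○
○○●○○○○
○○○○○○○
○○○○○○○
○○○●●●○
○○○●●○○
○○○●●○○
gen 11: ○○○●○○○
○○○○○○○
○○○○○○○
○○○○●○○
○○○●○●○
○○●○○○○
○○○●●○○
gen 12: ○○○●●○○
○○○○○○○
○○○○○○○
○○○○●○○
○○○●●○○
○○●○○○○
○○●●●○○
gen 13: ○○●○●○○
○○○○○○○
○○○○○○○
○○○●●○○
○○○●●○○
○○●○○○○
○○●○●○○
gen 14: ○○○○○○○
○○○○○○○
○○○○○○○
○○○●●○○
○○●○●○○
○○●○●○○
○●●○○○○
gen 15: ○○○○○○○
○○○○○○○
○○○○○○○
○○○●●○○
○○●○●●○
○○●○○○○
○●●●○○○
gen 16: ○○●○○○○
○○○○○○○
○○○○○○○
○○○●●●○
○○●○●●○
○○○○●○○
○●●●○○○
gen 17: ○●●●○○○
○○○○○○○
○○○○●○○
○○○●○●○
○○○○○○○
○●○○●●○
○●●●○○○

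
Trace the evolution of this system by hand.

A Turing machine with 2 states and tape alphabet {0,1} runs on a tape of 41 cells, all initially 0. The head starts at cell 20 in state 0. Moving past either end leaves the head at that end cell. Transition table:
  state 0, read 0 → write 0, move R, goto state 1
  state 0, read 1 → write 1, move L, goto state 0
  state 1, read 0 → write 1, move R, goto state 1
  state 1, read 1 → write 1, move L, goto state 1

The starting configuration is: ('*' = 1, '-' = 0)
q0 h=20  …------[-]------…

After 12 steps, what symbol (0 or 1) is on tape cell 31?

k=0  q0 h=20  …------[-]------…
k=1  q1 h=21  …------[-]------…
k=2  q1 h=22  …-----*[-]------…
k=3  q1 h=23  …----**[-]------…
k=4  q1 h=24  …---***[-]------…
k=5  q1 h=25  …--****[-]------…
k=6  q1 h=26  …-*****[-]------…
k=7  q1 h=27  …******[-]------…
k=8  q1 h=28  …******[-]------…
k=9  q1 h=29  …******[-]------…
k=10  q1 h=30  …******[-]------…
k=11  q1 h=31  …******[-]------…
k=12  q1 h=32  …******[-]------…

1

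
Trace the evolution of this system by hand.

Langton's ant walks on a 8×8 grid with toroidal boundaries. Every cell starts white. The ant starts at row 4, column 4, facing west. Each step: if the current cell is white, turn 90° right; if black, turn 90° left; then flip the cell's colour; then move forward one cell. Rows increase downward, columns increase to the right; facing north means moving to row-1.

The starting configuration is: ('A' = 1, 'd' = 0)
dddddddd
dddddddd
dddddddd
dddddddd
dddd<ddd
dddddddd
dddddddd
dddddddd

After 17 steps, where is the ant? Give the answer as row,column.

5,4

0) dddddddd
dddddddd
dddddddd
dddddddd
dddd<ddd
dddddddd
dddddddd
dddddddd
1) dddddddd
dddddddd
dddddddd
dddd^ddd
ddddAddd
dddddddd
dddddddd
dddddddd
2) dddddddd
dddddddd
dddddddd
ddddA>dd
ddddAddd
dddddddd
dddddddd
dddddddd
3) dddddddd
dddddddd
dddddddd
ddddAAdd
ddddAvdd
dddddddd
dddddddd
dddddddd
4) dddddddd
dddddddd
dddddddd
ddddAAdd
dddd<Add
dddddddd
dddddddd
dddddddd
5) dddddddd
dddddddd
dddddddd
ddddAAdd
dddddAdd
ddddvddd
dddddddd
dddddddd
6) dddddddd
dddddddd
dddddddd
ddddAAdd
dddddAdd
ddd<Addd
dddddddd
dddddddd
7) dddddddd
dddddddd
dddddddd
ddddAAdd
ddd^dAdd
dddAAddd
dddddddd
dddddddd
8) dddddddd
dddddddd
dddddddd
ddddAAdd
dddA>Add
dddAAddd
dddddddd
dddddddd
9) dddddddd
dddddddd
dddddddd
ddddAAdd
dddAAAdd
dddAvddd
dddddddd
dddddddd
10) dddddddd
dddddddd
dddddddd
ddddAAdd
dddAAAdd
dddAd>dd
dddddddd
dddddddd
11) dddddddd
dddddddd
dddddddd
ddddAAdd
dddAAAdd
dddAdAdd
dddddvdd
dddddddd
12) dddddddd
dddddddd
dddddddd
ddddAAdd
dddAAAdd
dddAdAdd
dddd<Add
dddddddd
13) dddddddd
dddddddd
dddddddd
ddddAAdd
dddAAAdd
dddA^Add
ddddAAdd
dddddddd
14) dddddddd
dddddddd
dddddddd
ddddAAdd
dddAAAdd
dddAA>dd
ddddAAdd
dddddddd
15) dddddddd
dddddddd
dddddddd
ddddAAdd
dddAA^dd
dddAAddd
ddddAAdd
dddddddd
16) dddddddd
dddddddd
dddddddd
ddddAAdd
dddA<ddd
dddAAddd
ddddAAdd
dddddddd
17) dddddddd
dddddddd
dddddddd
ddddAAdd
dddAdddd
dddAvddd
ddddAAdd
dddddddd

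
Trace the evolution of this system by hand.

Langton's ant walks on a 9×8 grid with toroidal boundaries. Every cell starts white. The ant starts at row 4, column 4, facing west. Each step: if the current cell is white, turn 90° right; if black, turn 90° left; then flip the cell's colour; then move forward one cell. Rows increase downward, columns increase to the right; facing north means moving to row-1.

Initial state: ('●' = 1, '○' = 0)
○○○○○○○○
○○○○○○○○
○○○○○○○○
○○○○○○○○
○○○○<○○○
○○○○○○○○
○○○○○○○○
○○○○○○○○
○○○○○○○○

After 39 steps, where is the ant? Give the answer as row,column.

4,7

t=0: ○○○○○○○○
○○○○○○○○
○○○○○○○○
○○○○○○○○
○○○○<○○○
○○○○○○○○
○○○○○○○○
○○○○○○○○
○○○○○○○○
t=1: ○○○○○○○○
○○○○○○○○
○○○○○○○○
○○○○^○○○
○○○○●○○○
○○○○○○○○
○○○○○○○○
○○○○○○○○
○○○○○○○○
t=2: ○○○○○○○○
○○○○○○○○
○○○○○○○○
○○○○●>○○
○○○○●○○○
○○○○○○○○
○○○○○○○○
○○○○○○○○
○○○○○○○○
t=3: ○○○○○○○○
○○○○○○○○
○○○○○○○○
○○○○●●○○
○○○○●v○○
○○○○○○○○
○○○○○○○○
○○○○○○○○
○○○○○○○○
t=4: ○○○○○○○○
○○○○○○○○
○○○○○○○○
○○○○●●○○
○○○○<●○○
○○○○○○○○
○○○○○○○○
○○○○○○○○
○○○○○○○○
t=5: ○○○○○○○○
○○○○○○○○
○○○○○○○○
○○○○●●○○
○○○○○●○○
○○○○v○○○
○○○○○○○○
○○○○○○○○
○○○○○○○○
t=6: ○○○○○○○○
○○○○○○○○
○○○○○○○○
○○○○●●○○
○○○○○●○○
○○○<●○○○
○○○○○○○○
○○○○○○○○
○○○○○○○○
t=7: ○○○○○○○○
○○○○○○○○
○○○○○○○○
○○○○●●○○
○○○^○●○○
○○○●●○○○
○○○○○○○○
○○○○○○○○
○○○○○○○○
t=8: ○○○○○○○○
○○○○○○○○
○○○○○○○○
○○○○●●○○
○○○●>●○○
○○○●●○○○
○○○○○○○○
○○○○○○○○
○○○○○○○○
t=9: ○○○○○○○○
○○○○○○○○
○○○○○○○○
○○○○●●○○
○○○●●●○○
○○○●v○○○
○○○○○○○○
○○○○○○○○
○○○○○○○○
t=10: ○○○○○○○○
○○○○○○○○
○○○○○○○○
○○○○●●○○
○○○●●●○○
○○○●○>○○
○○○○○○○○
○○○○○○○○
○○○○○○○○
t=11: ○○○○○○○○
○○○○○○○○
○○○○○○○○
○○○○●●○○
○○○●●●○○
○○○●○●○○
○○○○○v○○
○○○○○○○○
○○○○○○○○
t=12: ○○○○○○○○
○○○○○○○○
○○○○○○○○
○○○○●●○○
○○○●●●○○
○○○●○●○○
○○○○<●○○
○○○○○○○○
○○○○○○○○
t=13: ○○○○○○○○
○○○○○○○○
○○○○○○○○
○○○○●●○○
○○○●●●○○
○○○●^●○○
○○○○●●○○
○○○○○○○○
○○○○○○○○
t=14: ○○○○○○○○
○○○○○○○○
○○○○○○○○
○○○○●●○○
○○○●●●○○
○○○●●>○○
○○○○●●○○
○○○○○○○○
○○○○○○○○
t=15: ○○○○○○○○
○○○○○○○○
○○○○○○○○
○○○○●●○○
○○○●●^○○
○○○●●○○○
○○○○●●○○
○○○○○○○○
○○○○○○○○
t=16: ○○○○○○○○
○○○○○○○○
○○○○○○○○
○○○○●●○○
○○○●<○○○
○○○●●○○○
○○○○●●○○
○○○○○○○○
○○○○○○○○
t=17: ○○○○○○○○
○○○○○○○○
○○○○○○○○
○○○○●●○○
○○○●○○○○
○○○●v○○○
○○○○●●○○
○○○○○○○○
○○○○○○○○
t=18: ○○○○○○○○
○○○○○○○○
○○○○○○○○
○○○○●●○○
○○○●○○○○
○○○●○>○○
○○○○●●○○
○○○○○○○○
○○○○○○○○
t=19: ○○○○○○○○
○○○○○○○○
○○○○○○○○
○○○○●●○○
○○○●○○○○
○○○●○●○○
○○○○●v○○
○○○○○○○○
○○○○○○○○
t=20: ○○○○○○○○
○○○○○○○○
○○○○○○○○
○○○○●●○○
○○○●○○○○
○○○●○●○○
○○○○●○>○
○○○○○○○○
○○○○○○○○
t=21: ○○○○○○○○
○○○○○○○○
○○○○○○○○
○○○○●●○○
○○○●○○○○
○○○●○●○○
○○○○●○●○
○○○○○○v○
○○○○○○○○
t=22: ○○○○○○○○
○○○○○○○○
○○○○○○○○
○○○○●●○○
○○○●○○○○
○○○●○●○○
○○○○●○●○
○○○○○<●○
○○○○○○○○
t=23: ○○○○○○○○
○○○○○○○○
○○○○○○○○
○○○○●●○○
○○○●○○○○
○○○●○●○○
○○○○●^●○
○○○○○●●○
○○○○○○○○
t=24: ○○○○○○○○
○○○○○○○○
○○○○○○○○
○○○○●●○○
○○○●○○○○
○○○●○●○○
○○○○●●>○
○○○○○●●○
○○○○○○○○
t=25: ○○○○○○○○
○○○○○○○○
○○○○○○○○
○○○○●●○○
○○○●○○○○
○○○●○●^○
○○○○●●○○
○○○○○●●○
○○○○○○○○
t=26: ○○○○○○○○
○○○○○○○○
○○○○○○○○
○○○○●●○○
○○○●○○○○
○○○●○●●>
○○○○●●○○
○○○○○●●○
○○○○○○○○
t=27: ○○○○○○○○
○○○○○○○○
○○○○○○○○
○○○○●●○○
○○○●○○○○
○○○●○●●●
○○○○●●○v
○○○○○●●○
○○○○○○○○
t=28: ○○○○○○○○
○○○○○○○○
○○○○○○○○
○○○○●●○○
○○○●○○○○
○○○●○●●●
○○○○●●<●
○○○○○●●○
○○○○○○○○
t=29: ○○○○○○○○
○○○○○○○○
○○○○○○○○
○○○○●●○○
○○○●○○○○
○○○●○●^●
○○○○●●●●
○○○○○●●○
○○○○○○○○
t=30: ○○○○○○○○
○○○○○○○○
○○○○○○○○
○○○○●●○○
○○○●○○○○
○○○●○<○●
○○○○●●●●
○○○○○●●○
○○○○○○○○
t=31: ○○○○○○○○
○○○○○○○○
○○○○○○○○
○○○○●●○○
○○○●○○○○
○○○●○○○●
○○○○●v●●
○○○○○●●○
○○○○○○○○
t=32: ○○○○○○○○
○○○○○○○○
○○○○○○○○
○○○○●●○○
○○○●○○○○
○○○●○○○●
○○○○●○>●
○○○○○●●○
○○○○○○○○
t=33: ○○○○○○○○
○○○○○○○○
○○○○○○○○
○○○○●●○○
○○○●○○○○
○○○●○○^●
○○○○●○○●
○○○○○●●○
○○○○○○○○
t=34: ○○○○○○○○
○○○○○○○○
○○○○○○○○
○○○○●●○○
○○○●○○○○
○○○●○○●>
○○○○●○○●
○○○○○●●○
○○○○○○○○
t=35: ○○○○○○○○
○○○○○○○○
○○○○○○○○
○○○○●●○○
○○○●○○○^
○○○●○○●○
○○○○●○○●
○○○○○●●○
○○○○○○○○
t=36: ○○○○○○○○
○○○○○○○○
○○○○○○○○
○○○○●●○○
>○○●○○○●
○○○●○○●○
○○○○●○○●
○○○○○●●○
○○○○○○○○
t=37: ○○○○○○○○
○○○○○○○○
○○○○○○○○
○○○○●●○○
●○○●○○○●
v○○●○○●○
○○○○●○○●
○○○○○●●○
○○○○○○○○
t=38: ○○○○○○○○
○○○○○○○○
○○○○○○○○
○○○○●●○○
●○○●○○○●
●○○●○○●<
○○○○●○○●
○○○○○●●○
○○○○○○○○
t=39: ○○○○○○○○
○○○○○○○○
○○○○○○○○
○○○○●●○○
●○○●○○○^
●○○●○○●●
○○○○●○○●
○○○○○●●○
○○○○○○○○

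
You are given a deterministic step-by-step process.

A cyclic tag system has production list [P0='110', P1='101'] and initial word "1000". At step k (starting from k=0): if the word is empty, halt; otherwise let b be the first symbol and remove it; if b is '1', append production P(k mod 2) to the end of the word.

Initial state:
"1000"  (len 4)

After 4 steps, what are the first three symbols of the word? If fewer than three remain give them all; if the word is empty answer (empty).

[0] "1000"  (len 4)
[1] "000110"  (len 6)
[2] "00110"  (len 5)
[3] "0110"  (len 4)
[4] "110"  (len 3)

110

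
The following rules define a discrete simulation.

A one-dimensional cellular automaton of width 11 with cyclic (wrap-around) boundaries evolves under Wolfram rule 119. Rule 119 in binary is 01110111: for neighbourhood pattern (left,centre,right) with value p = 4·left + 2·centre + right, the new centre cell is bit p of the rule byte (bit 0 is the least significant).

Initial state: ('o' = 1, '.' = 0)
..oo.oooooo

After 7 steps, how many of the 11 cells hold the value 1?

5

step 0: ..oo.oooooo
step 1: oo.oo.....o
step 2: .oo.oooooo.
step 3: o.oo.....oo
step 4: oo.oooooo..
step 5: .oo.....ooo
step 6: o.oooooo..o
step 7: oo.....ooo.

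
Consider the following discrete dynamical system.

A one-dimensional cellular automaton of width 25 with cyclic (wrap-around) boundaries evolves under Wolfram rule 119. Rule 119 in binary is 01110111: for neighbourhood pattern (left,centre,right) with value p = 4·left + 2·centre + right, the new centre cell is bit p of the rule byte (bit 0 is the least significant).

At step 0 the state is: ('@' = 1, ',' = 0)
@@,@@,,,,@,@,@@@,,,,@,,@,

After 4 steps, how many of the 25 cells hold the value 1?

t=0: @@,@@,,,,@,@,@@@,,,,@,,@,
t=1: ,@@,@@@@@@@@@,,@@@@@@@@@@
t=2: @,@@,,,,,,,,@@@,,,,,,,,,@
t=3: @@,@@@@@@@@@,,@@@@@@@@@@,
t=4: ,@@,,,,,,,,@@@,,,,,,,,,@@

7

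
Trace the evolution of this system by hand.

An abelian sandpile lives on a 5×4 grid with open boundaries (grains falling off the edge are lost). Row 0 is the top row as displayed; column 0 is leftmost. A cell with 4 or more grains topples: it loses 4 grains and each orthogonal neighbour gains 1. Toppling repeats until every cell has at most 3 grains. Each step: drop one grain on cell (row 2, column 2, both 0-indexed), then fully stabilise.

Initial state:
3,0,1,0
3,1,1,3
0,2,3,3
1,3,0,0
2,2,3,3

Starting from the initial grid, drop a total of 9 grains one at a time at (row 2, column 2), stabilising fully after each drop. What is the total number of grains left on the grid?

35

k=0  3,0,1,0
3,1,1,3
0,2,3,3
1,3,0,0
2,2,3,3
k=1  3,0,1,1
3,1,3,0
0,3,1,1
1,3,1,1
2,2,3,3
k=2  3,0,1,1
3,1,3,0
0,3,2,1
1,3,1,1
2,2,3,3
k=3  3,0,1,1
3,1,3,0
0,3,3,1
1,3,1,1
2,2,3,3
k=4  3,0,2,1
3,3,0,1
1,1,2,2
2,0,3,1
2,3,3,3
k=5  3,0,2,1
3,3,0,1
1,1,3,2
2,0,3,1
2,3,3,3
k=6  3,0,2,1
3,3,1,1
1,2,1,3
2,2,1,3
3,0,2,0
k=7  3,0,2,1
3,3,1,1
1,2,2,3
2,2,1,3
3,0,2,0
k=8  3,0,2,1
3,3,1,1
1,2,3,3
2,2,1,3
3,0,2,0
k=9  3,0,2,1
3,3,2,2
1,3,1,1
2,2,3,0
3,0,2,1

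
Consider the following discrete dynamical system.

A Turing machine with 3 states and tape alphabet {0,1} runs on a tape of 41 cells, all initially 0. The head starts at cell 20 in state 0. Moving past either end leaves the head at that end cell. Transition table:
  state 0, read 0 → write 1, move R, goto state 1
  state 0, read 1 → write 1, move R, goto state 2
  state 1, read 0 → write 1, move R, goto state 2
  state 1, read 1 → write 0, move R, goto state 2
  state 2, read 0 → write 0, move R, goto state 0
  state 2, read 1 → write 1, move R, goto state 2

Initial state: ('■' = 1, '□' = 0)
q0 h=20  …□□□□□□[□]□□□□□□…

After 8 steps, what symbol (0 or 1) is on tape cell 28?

0

gen 0: q0 h=20  …□□□□□□[□]□□□□□□…
gen 1: q1 h=21  …□□□□□■[□]□□□□□□…
gen 2: q2 h=22  …□□□□■■[□]□□□□□□…
gen 3: q0 h=23  …□□□■■□[□]□□□□□□…
gen 4: q1 h=24  …□□■■□■[□]□□□□□□…
gen 5: q2 h=25  …□■■□■■[□]□□□□□□…
gen 6: q0 h=26  …■■□■■□[□]□□□□□□…
gen 7: q1 h=27  …■□■■□■[□]□□□□□□…
gen 8: q2 h=28  …□■■□■■[□]□□□□□□…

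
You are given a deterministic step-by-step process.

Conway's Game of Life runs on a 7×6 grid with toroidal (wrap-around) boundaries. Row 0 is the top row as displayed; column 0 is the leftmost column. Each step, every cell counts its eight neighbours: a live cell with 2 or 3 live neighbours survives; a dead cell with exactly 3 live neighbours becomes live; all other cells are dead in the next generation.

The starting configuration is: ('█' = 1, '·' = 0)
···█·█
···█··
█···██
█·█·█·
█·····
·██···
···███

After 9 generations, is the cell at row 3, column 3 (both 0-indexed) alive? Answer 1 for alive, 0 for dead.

1

[0] ···█·█
···█··
█···██
█·█·█·
█·····
·██···
···███
[1] ··██·█
█··█··
██··█·
█··██·
█·██·█
██████
█··█·█
[2] ·███·█
█··█··
███·█·
······
······
······
······
[3] █████·
······
████·█
·█····
······
······
··█···
[4] ·███··
······
███···
·█····
······
······
··█···
[5] ·███··
█··█··
███···
███···
······
······
·███··
[6] █···█·
█··█··
···█·█
█·█···
·█····
··█···
·█·█··
[7] ██████
█··█··
██████
███···
·██···
·██···
·███··
[8] ·····█
······
····█·
····█·
···█··
█·····
·····█
[9] ······
······
······
···██·
······
······
█····█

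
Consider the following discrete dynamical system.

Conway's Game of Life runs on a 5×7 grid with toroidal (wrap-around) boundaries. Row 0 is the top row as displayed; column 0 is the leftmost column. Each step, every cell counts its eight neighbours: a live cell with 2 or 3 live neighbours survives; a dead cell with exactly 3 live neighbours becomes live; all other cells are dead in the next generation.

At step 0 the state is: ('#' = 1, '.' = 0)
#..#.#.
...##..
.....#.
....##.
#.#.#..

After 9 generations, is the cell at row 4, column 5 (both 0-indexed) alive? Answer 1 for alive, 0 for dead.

0

step 0: #..#.#.
...##..
.....#.
....##.
#.#.#..
step 1: .##..##
...#.##
...#.#.
...####
.#.....
step 2: .##.###
#..#...
..##...
..##.##
.#.#...
step 3: .#..###
#....##
.#....#
.#.....
.#.....
step 4: .#..#..
.#..#..
.#...##
.##....
.##..#.
step 5: ##.###.
.##.#..
.#...#.
.....##
#..#...
step 6: #....##
......#
###.###
#...###
####...
step 7: ..#..#.
....#..
.#.##..
.......
..##...
step 8: ..#.#..
..#.##.
...##..
....#..
..##...
step 9: .##.##.
..#..#.
.......
..#.#..
..#.#..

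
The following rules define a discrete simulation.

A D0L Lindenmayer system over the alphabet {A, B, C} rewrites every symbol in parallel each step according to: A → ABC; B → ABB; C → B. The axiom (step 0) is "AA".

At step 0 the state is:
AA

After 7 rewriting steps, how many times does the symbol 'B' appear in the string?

1274

k=0  AA
k=1  ABCABC
k=2  ABCABBBABCABBB
k=3  ABCABBBABCABBABBABBABCABBBABCABBABBABB
k=4  ABCABBBABCABBABBABBABCABBBABCABBABBABCABBABBABCABBABBABCABBBABCABBABBABBABCABBBABCABBABBABCABBABBABCABBABB
k=5  ABCABBBABCABBABBABBABCABBBABCABBABBABCABBABBABCABBABBABCAB…BCABBABBABCABBBABCABBABBABCABBABBABCABBBABCABBABBABCABBABB  (len 294)
k=6  ABCABBBABCABBABBABBABCABBBABCABBABBABCABBABBABCABBABBABCAB…BBABBABBABCABBBABCABBABBABCABBABBABCABBBABCABBABBABCABBABB  (len 814)
k=7  ABCABBBABCABBABBABBABCABBBABCABBABBABCABBABBABCABBABBABCAB…BBABBABBABCABBBABCABBABBABCABBABBABCABBBABCABBABBABCABBABB  (len 2254)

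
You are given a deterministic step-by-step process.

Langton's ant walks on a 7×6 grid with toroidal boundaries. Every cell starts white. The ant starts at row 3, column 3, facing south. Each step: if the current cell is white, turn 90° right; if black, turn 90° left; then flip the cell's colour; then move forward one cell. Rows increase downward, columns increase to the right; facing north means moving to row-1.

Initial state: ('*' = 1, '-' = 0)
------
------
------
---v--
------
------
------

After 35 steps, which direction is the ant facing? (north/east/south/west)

west

0) ------
------
------
---v--
------
------
------
1) ------
------
------
--<*--
------
------
------
2) ------
------
--^---
--**--
------
------
------
3) ------
------
--*>--
--**--
------
------
------
4) ------
------
--**--
--*v--
------
------
------
5) ------
------
--**--
--*->-
------
------
------
6) ------
------
--**--
--*-*-
----v-
------
------
7) ------
------
--**--
--*-*-
---<*-
------
------
8) ------
------
--**--
--*^*-
---**-
------
------
9) ------
------
--**--
--**>-
---**-
------
------
10) ------
------
--**^-
--**--
---**-
------
------
11) ------
------
--***>
--**--
---**-
------
------
12) ------
------
--****
--**-v
---**-
------
------
13) ------
------
--****
--**<*
---**-
------
------
14) ------
------
--**^*
--****
---**-
------
------
15) ------
------
--*<-*
--****
---**-
------
------
16) ------
------
--*--*
--*v**
---**-
------
------
17) ------
------
--*--*
--*->*
---**-
------
------
18) ------
------
--*-^*
--*--*
---**-
------
------
19) ------
------
--*-*>
--*--*
---**-
------
------
20) ------
-----^
--*-*-
--*--*
---**-
------
------
21) ------
>----*
--*-*-
--*--*
---**-
------
------
22) ------
*----*
v-*-*-
--*--*
---**-
------
------
23) ------
*----*
*-*-*<
--*--*
---**-
------
------
24) ------
*----^
*-*-**
--*--*
---**-
------
------
25) ------
*---<-
*-*-**
--*--*
---**-
------
------
26) ----^-
*---*-
*-*-**
--*--*
---**-
------
------
27) ----*>
*---*-
*-*-**
--*--*
---**-
------
------
28) ----**
*---*v
*-*-**
--*--*
---**-
------
------
29) ----**
*---<*
*-*-**
--*--*
---**-
------
------
30) ----**
*----*
*-*-v*
--*--*
---**-
------
------
31) ----**
*----*
*-*-->
--*--*
---**-
------
------
32) ----**
*----^
*-*---
--*--*
---**-
------
------
33) ----**
*---<-
*-*---
--*--*
---**-
------
------
34) ----^*
*---*-
*-*---
--*--*
---**-
------
------
35) ---<-*
*---*-
*-*---
--*--*
---**-
------
------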